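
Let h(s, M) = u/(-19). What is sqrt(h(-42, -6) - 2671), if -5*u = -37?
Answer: 3*I*sqrt(2678810)/95 ≈ 51.685*I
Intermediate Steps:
u = 37/5 (u = -1/5*(-37) = 37/5 ≈ 7.4000)
h(s, M) = -37/95 (h(s, M) = (37/5)/(-19) = (37/5)*(-1/19) = -37/95)
sqrt(h(-42, -6) - 2671) = sqrt(-37/95 - 2671) = sqrt(-253782/95) = 3*I*sqrt(2678810)/95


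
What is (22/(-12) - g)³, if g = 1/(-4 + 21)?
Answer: -7189057/1061208 ≈ -6.7744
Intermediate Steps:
g = 1/17 ≈ 0.058824
(22/(-12) - g)³ = (22/(-12) - 1*1/17)³ = (22*(-1/12) - 1/17)³ = (-11/6 - 1/17)³ = (-193/102)³ = -7189057/1061208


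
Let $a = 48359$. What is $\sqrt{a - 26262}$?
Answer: $\sqrt{22097} \approx 148.65$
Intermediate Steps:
$\sqrt{a - 26262} = \sqrt{48359 - 26262} = \sqrt{22097}$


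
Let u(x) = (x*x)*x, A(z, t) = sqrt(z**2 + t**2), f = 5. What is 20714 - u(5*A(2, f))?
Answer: 20714 - 3625*sqrt(29) ≈ 1192.8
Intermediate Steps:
A(z, t) = sqrt(t**2 + z**2)
u(x) = x**3 (u(x) = x**2*x = x**3)
20714 - u(5*A(2, f)) = 20714 - (5*sqrt(5**2 + 2**2))**3 = 20714 - (5*sqrt(25 + 4))**3 = 20714 - (5*sqrt(29))**3 = 20714 - 3625*sqrt(29)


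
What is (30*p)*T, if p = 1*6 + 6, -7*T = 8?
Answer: -2880/7 ≈ -411.43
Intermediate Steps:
T = -8/7 (T = -1/7*8 = -8/7 ≈ -1.1429)
p = 12 (p = 6 + 6 = 12)
(30*p)*T = (30*12)*(-8/7) = 360*(-8/7) = -2880/7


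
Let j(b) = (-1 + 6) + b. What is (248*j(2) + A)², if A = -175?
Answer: 2436721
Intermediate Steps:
j(b) = 5 + b
(248*j(2) + A)² = (248*(5 + 2) - 175)² = (248*7 - 175)² = (1736 - 175)² = 1561² = 2436721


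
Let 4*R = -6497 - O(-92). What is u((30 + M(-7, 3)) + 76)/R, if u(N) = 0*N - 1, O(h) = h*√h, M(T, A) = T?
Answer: 25988/42989697 + 736*I*√23/42989697 ≈ 0.00060452 + 8.2106e-5*I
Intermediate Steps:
O(h) = h^(3/2)
R = -6497/4 + 46*I*√23 (R = (-6497 - (-92)^(3/2))/4 = (-6497 - (-184)*I*√23)/4 = (-6497 + 184*I*√23)/4 = -6497/4 + 46*I*√23 ≈ -1624.3 + 220.61*I)
u(N) = -1 (u(N) = 0 - 1 = -1)
u((30 + M(-7, 3)) + 76)/R = -1/(-6497/4 + 46*I*√23)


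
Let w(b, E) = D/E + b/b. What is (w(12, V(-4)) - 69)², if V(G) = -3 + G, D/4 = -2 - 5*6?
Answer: 121104/49 ≈ 2471.5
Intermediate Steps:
D = -128 (D = 4*(-2 - 5*6) = 4*(-2 - 30) = 4*(-32) = -128)
w(b, E) = 1 - 128/E (w(b, E) = -128/E + b/b = -128/E + 1 = 1 - 128/E)
(w(12, V(-4)) - 69)² = ((-128 + (-3 - 4))/(-3 - 4) - 69)² = ((-128 - 7)/(-7) - 69)² = (-⅐*(-135) - 69)² = (135/7 - 69)² = (-348/7)² = 121104/49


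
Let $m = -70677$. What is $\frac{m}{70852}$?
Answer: $- \frac{70677}{70852} \approx -0.99753$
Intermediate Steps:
$\frac{m}{70852} = - \frac{70677}{70852}$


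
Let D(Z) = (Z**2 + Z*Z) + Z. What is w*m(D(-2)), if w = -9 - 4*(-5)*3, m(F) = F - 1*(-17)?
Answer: 1173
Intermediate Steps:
D(Z) = Z + 2*Z**2 (D(Z) = (Z**2 + Z**2) + Z = 2*Z**2 + Z = Z + 2*Z**2)
m(F) = 17 + F (m(F) = F + 17 = 17 + F)
w = 51 (w = -9 - (-20)*3 = -9 - 1*(-60) = -9 + 60 = 51)
w*m(D(-2)) = 51*(17 - 2*(1 + 2*(-2))) = 51*(17 - 2*(1 - 4)) = 51*(17 - 2*(-3)) = 51*(17 + 6) = 51*23 = 1173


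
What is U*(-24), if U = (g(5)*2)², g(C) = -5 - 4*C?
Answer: -60000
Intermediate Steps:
U = 2500 (U = ((-5 - 4*5)*2)² = ((-5 - 20)*2)² = (-25*2)² = (-50)² = 2500)
U*(-24) = 2500*(-24) = -60000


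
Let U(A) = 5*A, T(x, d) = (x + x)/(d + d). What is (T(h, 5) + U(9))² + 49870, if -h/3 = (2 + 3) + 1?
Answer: 1289599/25 ≈ 51584.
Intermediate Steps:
h = -18 (h = -3*((2 + 3) + 1) = -3*(5 + 1) = -3*6 = -18)
T(x, d) = x/d (T(x, d) = (2*x)/((2*d)) = (2*x)*(1/(2*d)) = x/d)
(T(h, 5) + U(9))² + 49870 = (-18/5 + 5*9)² + 49870 = (-18*⅕ + 45)² + 49870 = (-18/5 + 45)² + 49870 = (207/5)² + 49870 = 42849/25 + 49870 = 1289599/25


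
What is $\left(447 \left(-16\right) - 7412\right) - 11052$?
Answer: $-25616$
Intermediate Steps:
$\left(447 \left(-16\right) - 7412\right) - 11052 = \left(-7152 - 7412\right) - 11052 = -14564 - 11052 = -25616$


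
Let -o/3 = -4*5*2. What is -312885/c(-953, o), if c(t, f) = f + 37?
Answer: -312885/157 ≈ -1992.9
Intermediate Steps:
o = 120 (o = -3*(-4*5)*2 = -(-60)*2 = -3*(-40) = 120)
c(t, f) = 37 + f
-312885/c(-953, o) = -312885/(37 + 120) = -312885/157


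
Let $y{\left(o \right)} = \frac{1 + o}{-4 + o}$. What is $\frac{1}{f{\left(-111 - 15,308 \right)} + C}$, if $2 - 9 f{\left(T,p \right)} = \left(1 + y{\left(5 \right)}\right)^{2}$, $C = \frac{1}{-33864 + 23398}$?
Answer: $- \frac{94194}{491911} \approx -0.19149$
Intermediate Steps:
$y{\left(o \right)} = \frac{1 + o}{-4 + o}$
$C = - \frac{1}{10466}$ ($C = \frac{1}{-10466} = - \frac{1}{10466} \approx -9.5548 \cdot 10^{-5}$)
$f{\left(T,p \right)} = - \frac{47}{9}$ ($f{\left(T,p \right)} = \frac{2}{9} - \frac{\left(1 + \frac{1 + 5}{-4 + 5}\right)^{2}}{9} = \frac{2}{9} - \frac{\left(1 + 1^{-1} \cdot 6\right)^{2}}{9} = \frac{2}{9} - \frac{\left(1 + 1 \cdot 6\right)^{2}}{9} = \frac{2}{9} - \frac{\left(1 + 6\right)^{2}}{9} = \frac{2}{9} - \frac{7^{2}}{9} = \frac{2}{9} - \frac{49}{9} = - \frac{47}{9}$)
$\frac{1}{f{\left(-111 - 15,308 \right)} + C} = \frac{1}{- \frac{47}{9} - \frac{1}{10466}} = \frac{1}{- \frac{491911}{94194}} = - \frac{94194}{491911}$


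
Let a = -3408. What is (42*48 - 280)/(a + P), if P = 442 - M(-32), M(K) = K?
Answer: -868/1467 ≈ -0.59168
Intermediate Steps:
P = 474 (P = 442 - 1*(-32) = 442 + 32 = 474)
(42*48 - 280)/(a + P) = (42*48 - 280)/(-3408 + 474) = (2016 - 280)/(-2934) = 1736*(-1/2934) = -868/1467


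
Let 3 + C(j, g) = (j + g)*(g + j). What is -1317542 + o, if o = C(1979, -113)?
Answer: 2164411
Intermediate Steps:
C(j, g) = -3 + (g + j)² (C(j, g) = -3 + (j + g)*(g + j) = -3 + (g + j)*(g + j) = -3 + (g + j)²)
o = 3481953 (o = -3 + (-113 + 1979)² = -3 + 1866² = -3 + 3481956 = 3481953)
-1317542 + o = -1317542 + 3481953 = 2164411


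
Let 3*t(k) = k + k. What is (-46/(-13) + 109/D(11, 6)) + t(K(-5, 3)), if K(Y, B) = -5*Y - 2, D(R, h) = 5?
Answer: 7931/195 ≈ 40.672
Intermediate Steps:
K(Y, B) = -2 - 5*Y
t(k) = 2*k/3 (t(k) = (k + k)/3 = (2*k)/3 = 2*k/3)
(-46/(-13) + 109/D(11, 6)) + t(K(-5, 3)) = (-46/(-13) + 109/5) + 2*(-2 - 5*(-5))/3 = (-46*(-1/13) + 109*(⅕)) + 2*(-2 + 25)/3 = (46/13 + 109/5) + (⅔)*23 = 1647/65 + 46/3 = 7931/195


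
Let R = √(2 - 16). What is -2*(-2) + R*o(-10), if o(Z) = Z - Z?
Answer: 4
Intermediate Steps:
o(Z) = 0
R = I*√14 (R = √(-14) = I*√14 ≈ 3.7417*I)
-2*(-2) + R*o(-10) = -2*(-2) + (I*√14)*0 = 4 + 0 = 4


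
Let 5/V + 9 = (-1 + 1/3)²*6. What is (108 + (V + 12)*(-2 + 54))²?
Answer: 172344384/361 ≈ 4.7741e+5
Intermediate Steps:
V = -15/19 (V = 5/(-9 + (-1 + 1/3)²*6) = 5/(-9 + (-1 + ⅓)²*6) = 5/(-9 + (-⅔)²*6) = 5/(-9 + (4/9)*6) = 5/(-9 + 8/3) = 5/(-19/3) = 5*(-3/19) = -15/19 ≈ -0.78947)
(108 + (V + 12)*(-2 + 54))² = (108 + (-15/19 + 12)*(-2 + 54))² = (108 + (213/19)*52)² = (108 + 11076/19)² = (13128/19)² = 172344384/361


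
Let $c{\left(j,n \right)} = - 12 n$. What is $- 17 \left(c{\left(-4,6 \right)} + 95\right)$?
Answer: $-391$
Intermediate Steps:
$- 17 \left(c{\left(-4,6 \right)} + 95\right) = - 17 \left(\left(-12\right) 6 + 95\right) = - 17 \left(-72 + 95\right) = \left(-17\right) 23 = -391$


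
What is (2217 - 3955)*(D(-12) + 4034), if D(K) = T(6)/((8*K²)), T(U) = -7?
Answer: -4038382909/576 ≈ -7.0111e+6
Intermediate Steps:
D(K) = -7/(8*K²) (D(K) = -7*1/(8*K²) = -7/(8*K²))
(2217 - 3955)*(D(-12) + 4034) = (2217 - 3955)*(-7/8/(-12)² + 4034) = -1738*(-7/8*1/144 + 4034) = -1738*(-7/1152 + 4034) = -1738*4647161/1152 = -4038382909/576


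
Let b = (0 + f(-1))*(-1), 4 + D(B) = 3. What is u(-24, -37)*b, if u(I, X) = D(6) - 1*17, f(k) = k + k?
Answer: -36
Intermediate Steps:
D(B) = -1 (D(B) = -4 + 3 = -1)
f(k) = 2*k
u(I, X) = -18 (u(I, X) = -1 - 1*17 = -1 - 17 = -18)
b = 2 (b = (0 + 2*(-1))*(-1) = (0 - 2)*(-1) = -2*(-1) = 2)
u(-24, -37)*b = -18*2 = -36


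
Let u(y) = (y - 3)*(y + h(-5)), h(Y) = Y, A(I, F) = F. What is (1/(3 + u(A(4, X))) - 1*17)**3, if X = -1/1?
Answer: -96071912/19683 ≈ -4881.0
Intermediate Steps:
X = -1 (X = -1*1 = -1)
u(y) = (-5 + y)*(-3 + y) (u(y) = (y - 3)*(y - 5) = (-3 + y)*(-5 + y) = (-5 + y)*(-3 + y))
(1/(3 + u(A(4, X))) - 1*17)**3 = (1/(3 + (15 + (-1)**2 - 8*(-1))) - 1*17)**3 = (1/(3 + (15 + 1 + 8)) - 17)**3 = (1/(3 + 24) - 17)**3 = (1/27 - 17)**3 = (-458/27)**3 = -96071912/19683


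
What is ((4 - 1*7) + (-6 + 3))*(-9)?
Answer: 54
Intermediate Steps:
((4 - 1*7) + (-6 + 3))*(-9) = ((4 - 7) - 3)*(-9) = (-3 - 3)*(-9) = -6*(-9) = 54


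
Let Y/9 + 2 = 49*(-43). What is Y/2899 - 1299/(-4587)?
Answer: -27766682/4432571 ≈ -6.2642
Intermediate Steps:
Y = -18981 (Y = -18 + 9*(49*(-43)) = -18 + 9*(-2107) = -18 - 18963 = -18981)
Y/2899 - 1299/(-4587) = -18981/2899 - 1299/(-4587) = -18981*1/2899 - 1299*(-1/4587) = -18981/2899 + 433/1529 = -27766682/4432571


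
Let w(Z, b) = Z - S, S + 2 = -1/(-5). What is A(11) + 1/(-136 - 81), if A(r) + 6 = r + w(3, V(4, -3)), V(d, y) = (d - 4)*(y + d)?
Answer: 10628/1085 ≈ 9.7954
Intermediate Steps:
S = -9/5 (S = -2 - 1/(-5) = -2 - 1*(-1/5) = -2 + 1/5 = -9/5 ≈ -1.8000)
V(d, y) = (-4 + d)*(d + y)
w(Z, b) = 9/5 + Z (w(Z, b) = Z - 1*(-9/5) = Z + 9/5 = 9/5 + Z)
A(r) = -6/5 + r (A(r) = -6 + (r + (9/5 + 3)) = -6 + (r + 24/5) = -6 + (24/5 + r) = -6/5 + r)
A(11) + 1/(-136 - 81) = (-6/5 + 11) + 1/(-136 - 81) = 49/5 + 1/(-217) = 49/5 - 1/217 = 10628/1085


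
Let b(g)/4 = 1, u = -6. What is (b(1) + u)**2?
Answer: 4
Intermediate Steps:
b(g) = 4 (b(g) = 4*1 = 4)
(b(1) + u)**2 = (4 - 6)**2 = (-2)**2 = 4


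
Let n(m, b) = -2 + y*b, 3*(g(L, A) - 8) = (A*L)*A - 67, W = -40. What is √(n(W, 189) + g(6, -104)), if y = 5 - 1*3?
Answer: √197943/3 ≈ 148.30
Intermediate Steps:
g(L, A) = -43/3 + L*A²/3 (g(L, A) = 8 + ((A*L)*A - 67)/3 = 8 + (L*A² - 67)/3 = 8 + (-67 + L*A²)/3 = 8 + (-67/3 + L*A²/3) = -43/3 + L*A²/3)
y = 2 (y = 5 - 3 = 2)
n(m, b) = -2 + 2*b
√(n(W, 189) + g(6, -104)) = √((-2 + 2*189) + (-43/3 + (⅓)*6*(-104)²)) = √((-2 + 378) + (-43/3 + (⅓)*6*10816)) = √(376 + (-43/3 + 21632)) = √(376 + 64853/3) = √(65981/3) = √197943/3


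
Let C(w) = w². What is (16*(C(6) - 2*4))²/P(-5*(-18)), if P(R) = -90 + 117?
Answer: 200704/27 ≈ 7433.5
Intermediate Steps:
P(R) = 27
(16*(C(6) - 2*4))²/P(-5*(-18)) = (16*(6² - 2*4))²/27 = (16*(36 - 8))²*(1/27) = (16*28)²*(1/27) = 448²*(1/27) = 200704*(1/27) = 200704/27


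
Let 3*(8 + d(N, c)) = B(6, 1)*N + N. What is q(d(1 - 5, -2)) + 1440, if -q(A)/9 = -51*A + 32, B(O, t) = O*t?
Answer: -6804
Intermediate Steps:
d(N, c) = -8 + 7*N/3 (d(N, c) = -8 + ((6*1)*N + N)/3 = -8 + (6*N + N)/3 = -8 + (7*N)/3 = -8 + 7*N/3)
q(A) = -288 + 459*A (q(A) = -9*(-51*A + 32) = -9*(32 - 51*A) = -288 + 459*A)
q(d(1 - 5, -2)) + 1440 = (-288 + 459*(-8 + 7*(1 - 5)/3)) + 1440 = (-288 + 459*(-8 + (7/3)*(-4))) + 1440 = (-288 + 459*(-8 - 28/3)) + 1440 = (-288 + 459*(-52/3)) + 1440 = (-288 - 7956) + 1440 = -8244 + 1440 = -6804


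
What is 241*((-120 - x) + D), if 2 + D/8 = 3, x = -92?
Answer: -4820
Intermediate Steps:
D = 8 (D = -16 + 8*3 = -16 + 24 = 8)
241*((-120 - x) + D) = 241*((-120 - 1*(-92)) + 8) = 241*((-120 + 92) + 8) = 241*(-28 + 8) = 241*(-20) = -4820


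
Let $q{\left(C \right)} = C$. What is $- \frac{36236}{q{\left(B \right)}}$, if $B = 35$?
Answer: $- \frac{36236}{35} \approx -1035.3$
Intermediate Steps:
$- \frac{36236}{q{\left(B \right)}} = - \frac{36236}{35}$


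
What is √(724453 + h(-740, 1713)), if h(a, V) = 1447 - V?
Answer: √724187 ≈ 850.99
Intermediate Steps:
√(724453 + h(-740, 1713)) = √(724453 + (1447 - 1*1713)) = √(724453 + (1447 - 1713)) = √(724453 - 266) = √724187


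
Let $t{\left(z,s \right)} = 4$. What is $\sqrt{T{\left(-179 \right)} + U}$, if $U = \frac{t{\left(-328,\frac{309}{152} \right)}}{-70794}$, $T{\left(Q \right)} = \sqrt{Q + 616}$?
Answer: $\frac{\sqrt{-874 + 15468489 \sqrt{437}}}{3933} \approx 4.5721$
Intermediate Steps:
$T{\left(Q \right)} = \sqrt{616 + Q}$
$U = - \frac{2}{35397}$ ($U = \frac{4}{-70794} = 4 \left(- \frac{1}{70794}\right) = - \frac{2}{35397} \approx -5.6502 \cdot 10^{-5}$)
$\sqrt{T{\left(-179 \right)} + U} = \sqrt{\sqrt{616 - 179} - \frac{2}{35397}} = \sqrt{\sqrt{437} - \frac{2}{35397}} = \sqrt{- \frac{2}{35397} + \sqrt{437}}$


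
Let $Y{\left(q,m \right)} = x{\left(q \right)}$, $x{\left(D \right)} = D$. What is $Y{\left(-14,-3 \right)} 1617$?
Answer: $-22638$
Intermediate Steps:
$Y{\left(q,m \right)} = q$
$Y{\left(-14,-3 \right)} 1617 = \left(-14\right) 1617 = -22638$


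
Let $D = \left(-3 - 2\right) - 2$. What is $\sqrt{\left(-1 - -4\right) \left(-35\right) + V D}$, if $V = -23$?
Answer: $2 \sqrt{14} \approx 7.4833$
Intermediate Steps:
$D = -7$ ($D = -5 - 2 = -7$)
$\sqrt{\left(-1 - -4\right) \left(-35\right) + V D} = \sqrt{\left(-1 - -4\right) \left(-35\right) - -161} = \sqrt{\left(-1 + 4\right) \left(-35\right) + 161} = \sqrt{3 \left(-35\right) + 161} = \sqrt{-105 + 161} = \sqrt{56} = 2 \sqrt{14}$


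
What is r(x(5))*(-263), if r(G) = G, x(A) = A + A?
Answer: -2630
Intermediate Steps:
x(A) = 2*A
r(x(5))*(-263) = (2*5)*(-263) = 10*(-263) = -2630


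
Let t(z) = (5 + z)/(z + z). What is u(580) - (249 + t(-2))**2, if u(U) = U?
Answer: -976769/16 ≈ -61048.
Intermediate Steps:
t(z) = (5 + z)/(2*z) (t(z) = (5 + z)/((2*z)) = (5 + z)*(1/(2*z)) = (5 + z)/(2*z))
u(580) - (249 + t(-2))**2 = 580 - (249 + (1/2)*(5 - 2)/(-2))**2 = 580 - (249 + (1/2)*(-1/2)*3)**2 = 580 - (249 - 3/4)**2 = 580 - (993/4)**2 = 580 - 1*986049/16 = 580 - 986049/16 = -976769/16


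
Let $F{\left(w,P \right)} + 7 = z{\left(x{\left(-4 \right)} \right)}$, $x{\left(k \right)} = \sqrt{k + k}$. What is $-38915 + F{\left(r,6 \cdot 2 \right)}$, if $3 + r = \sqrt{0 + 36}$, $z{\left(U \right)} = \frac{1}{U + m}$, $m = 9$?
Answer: $\frac{- 77844 \sqrt{2} + 350297 i}{- 9 i + 2 \sqrt{2}} \approx -38922.0 - 0.031784 i$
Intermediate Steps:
$x{\left(k \right)} = \sqrt{2} \sqrt{k}$ ($x{\left(k \right)} = \sqrt{2 k} = \sqrt{2} \sqrt{k}$)
$z{\left(U \right)} = \frac{1}{9 + U}$ ($z{\left(U \right)} = \frac{1}{U + 9} = \frac{1}{9 + U}$)
$r = 3$ ($r = -3 + \sqrt{0 + 36} = -3 + \sqrt{36} = -3 + 6 = 3$)
$F{\left(w,P \right)} = -7 + \frac{1}{9 + 2 i \sqrt{2}}$ ($F{\left(w,P \right)} = -7 + \frac{1}{9 + \sqrt{2} \sqrt{-4}} = -7 + \frac{1}{9 + \sqrt{2} \cdot 2 i} = -7 + \frac{1}{9 + 2 i \sqrt{2}}$)
$-38915 + F{\left(r,6 \cdot 2 \right)} = -38915 + \frac{2 \left(- 7 \sqrt{2} + 31 i\right)}{- 9 i + 2 \sqrt{2}}$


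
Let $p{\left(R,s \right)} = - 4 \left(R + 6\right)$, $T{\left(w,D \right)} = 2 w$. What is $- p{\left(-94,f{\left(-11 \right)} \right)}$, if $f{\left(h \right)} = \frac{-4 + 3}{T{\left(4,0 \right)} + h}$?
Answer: $-352$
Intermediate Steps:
$f{\left(h \right)} = - \frac{1}{8 + h}$ ($f{\left(h \right)} = \frac{-4 + 3}{2 \cdot 4 + h} = - \frac{1}{8 + h}$)
$p{\left(R,s \right)} = -24 - 4 R$ ($p{\left(R,s \right)} = - 4 \left(6 + R\right) = -24 - 4 R$)
$- p{\left(-94,f{\left(-11 \right)} \right)} = - (-24 - -376) = - (-24 + 376) = \left(-1\right) 352 = -352$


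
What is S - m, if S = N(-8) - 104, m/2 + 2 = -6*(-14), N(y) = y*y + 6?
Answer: -198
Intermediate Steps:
N(y) = 6 + y² (N(y) = y² + 6 = 6 + y²)
m = 164 (m = -4 + 2*(-6*(-14)) = -4 + 2*84 = -4 + 168 = 164)
S = -34 (S = (6 + (-8)²) - 104 = (6 + 64) - 104 = 70 - 104 = -34)
S - m = -34 - 1*164 = -34 - 164 = -198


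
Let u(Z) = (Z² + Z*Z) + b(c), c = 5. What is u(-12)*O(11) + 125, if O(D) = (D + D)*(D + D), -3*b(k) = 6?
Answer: 138549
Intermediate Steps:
b(k) = -2 (b(k) = -⅓*6 = -2)
O(D) = 4*D² (O(D) = (2*D)*(2*D) = 4*D²)
u(Z) = -2 + 2*Z² (u(Z) = (Z² + Z*Z) - 2 = (Z² + Z²) - 2 = 2*Z² - 2 = -2 + 2*Z²)
u(-12)*O(11) + 125 = (-2 + 2*(-12)²)*(4*11²) + 125 = (-2 + 2*144)*(4*121) + 125 = (-2 + 288)*484 + 125 = 286*484 + 125 = 138424 + 125 = 138549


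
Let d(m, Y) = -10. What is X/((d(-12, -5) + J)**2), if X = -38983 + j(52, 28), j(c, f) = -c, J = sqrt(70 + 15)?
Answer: -288859/9 - 31228*sqrt(85)/9 ≈ -64085.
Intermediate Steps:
J = sqrt(85) ≈ 9.2195
X = -39035 (X = -38983 - 1*52 = -38983 - 52 = -39035)
X/((d(-12, -5) + J)**2) = -39035/(-10 + sqrt(85))**2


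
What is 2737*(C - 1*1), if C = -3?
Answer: -10948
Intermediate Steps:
2737*(C - 1*1) = 2737*(-3 - 1*1) = 2737*(-3 - 1) = 2737*(-4) = -10948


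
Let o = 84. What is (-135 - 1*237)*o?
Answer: -31248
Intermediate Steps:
(-135 - 1*237)*o = (-135 - 1*237)*84 = (-135 - 237)*84 = -372*84 = -31248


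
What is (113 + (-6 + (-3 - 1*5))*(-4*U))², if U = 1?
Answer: 28561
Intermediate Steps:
(113 + (-6 + (-3 - 1*5))*(-4*U))² = (113 + (-6 + (-3 - 1*5))*(-4*1))² = (113 + (-6 + (-3 - 5))*(-4))² = (113 + (-6 - 8)*(-4))² = (113 - 14*(-4))² = (113 + 56)² = 169² = 28561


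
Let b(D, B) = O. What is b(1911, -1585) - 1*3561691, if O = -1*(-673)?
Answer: -3561018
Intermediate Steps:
O = 673
b(D, B) = 673
b(1911, -1585) - 1*3561691 = 673 - 1*3561691 = 673 - 3561691 = -3561018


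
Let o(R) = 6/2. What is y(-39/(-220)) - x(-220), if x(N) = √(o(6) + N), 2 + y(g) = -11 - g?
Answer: -2899/220 - I*√217 ≈ -13.177 - 14.731*I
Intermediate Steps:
o(R) = 3 (o(R) = 6*(½) = 3)
y(g) = -13 - g (y(g) = -2 + (-11 - g) = -13 - g)
x(N) = √(3 + N)
y(-39/(-220)) - x(-220) = (-13 - (-39)/(-220)) - √(3 - 220) = (-13 - (-39)*(-1)/220) - √(-217) = (-13 - 1*39/220) - I*√217 = (-13 - 39/220) - I*√217 = -2899/220 - I*√217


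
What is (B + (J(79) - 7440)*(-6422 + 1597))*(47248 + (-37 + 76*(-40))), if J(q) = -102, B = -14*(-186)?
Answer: 1607504336934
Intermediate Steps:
B = 2604
(B + (J(79) - 7440)*(-6422 + 1597))*(47248 + (-37 + 76*(-40))) = (2604 + (-102 - 7440)*(-6422 + 1597))*(47248 + (-37 + 76*(-40))) = (2604 - 7542*(-4825))*(47248 + (-37 - 3040)) = (2604 + 36390150)*(47248 - 3077) = 36392754*44171 = 1607504336934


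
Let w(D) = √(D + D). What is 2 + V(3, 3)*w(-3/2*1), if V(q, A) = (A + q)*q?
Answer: 2 + 18*I*√3 ≈ 2.0 + 31.177*I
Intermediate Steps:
V(q, A) = q*(A + q)
w(D) = √2*√D (w(D) = √(2*D) = √2*√D)
2 + V(3, 3)*w(-3/2*1) = 2 + (3*(3 + 3))*(√2*√(-3/2*1)) = 2 + (3*6)*(√2*√(-3*½*1)) = 2 + 18*(√2*√(-3/2*1)) = 2 + 18*(√2*√(-3/2)) = 2 + 18*(√2*(I*√6/2)) = 2 + 18*(I*√3) = 2 + 18*I*√3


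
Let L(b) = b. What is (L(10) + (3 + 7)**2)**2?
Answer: 12100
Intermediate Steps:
(L(10) + (3 + 7)**2)**2 = (10 + (3 + 7)**2)**2 = (10 + 10**2)**2 = (10 + 100)**2 = 110**2 = 12100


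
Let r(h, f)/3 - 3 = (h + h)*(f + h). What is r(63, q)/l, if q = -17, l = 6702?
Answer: 5799/2234 ≈ 2.5958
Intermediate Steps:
r(h, f) = 9 + 6*h*(f + h) (r(h, f) = 9 + 3*((h + h)*(f + h)) = 9 + 3*((2*h)*(f + h)) = 9 + 3*(2*h*(f + h)) = 9 + 6*h*(f + h))
r(63, q)/l = (9 + 6*63**2 + 6*(-17)*63)/6702 = (9 + 6*3969 - 6426)*(1/6702) = (9 + 23814 - 6426)*(1/6702) = 17397*(1/6702) = 5799/2234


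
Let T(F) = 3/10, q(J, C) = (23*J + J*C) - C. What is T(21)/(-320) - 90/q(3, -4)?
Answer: -288183/195200 ≈ -1.4763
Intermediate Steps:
q(J, C) = -C + 23*J + C*J (q(J, C) = (23*J + C*J) - C = -C + 23*J + C*J)
T(F) = 3/10 (T(F) = 3*(1/10) = 3/10)
T(21)/(-320) - 90/q(3, -4) = (3/10)/(-320) - 90/(-1*(-4) + 23*3 - 4*3) = (3/10)*(-1/320) - 90/(4 + 69 - 12) = -3/3200 - 90/61 = -288183/195200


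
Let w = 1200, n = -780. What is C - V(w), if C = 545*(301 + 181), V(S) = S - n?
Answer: 260710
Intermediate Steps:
V(S) = 780 + S (V(S) = S - 1*(-780) = S + 780 = 780 + S)
C = 262690 (C = 545*482 = 262690)
C - V(w) = 262690 - (780 + 1200) = 262690 - 1*1980 = 262690 - 1980 = 260710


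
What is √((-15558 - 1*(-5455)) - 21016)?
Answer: I*√31119 ≈ 176.41*I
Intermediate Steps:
√((-15558 - 1*(-5455)) - 21016) = √((-15558 + 5455) - 21016) = √(-10103 - 21016) = √(-31119) = I*√31119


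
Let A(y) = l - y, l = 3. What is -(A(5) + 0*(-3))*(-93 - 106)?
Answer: -398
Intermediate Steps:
A(y) = 3 - y
-(A(5) + 0*(-3))*(-93 - 106) = -((3 - 1*5) + 0*(-3))*(-93 - 106) = -((3 - 5) + 0)*(-199) = -(-2 + 0)*(-199) = -(-2)*(-199) = -1*398 = -398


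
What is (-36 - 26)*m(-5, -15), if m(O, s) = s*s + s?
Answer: -13020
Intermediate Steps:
m(O, s) = s + s**2 (m(O, s) = s**2 + s = s + s**2)
(-36 - 26)*m(-5, -15) = (-36 - 26)*(-15*(1 - 15)) = -(-930)*(-14) = -62*210 = -13020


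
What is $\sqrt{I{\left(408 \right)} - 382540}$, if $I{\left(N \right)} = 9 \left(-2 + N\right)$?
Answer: $i \sqrt{378886} \approx 615.54 i$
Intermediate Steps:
$I{\left(N \right)} = -18 + 9 N$
$\sqrt{I{\left(408 \right)} - 382540} = \sqrt{\left(-18 + 9 \cdot 408\right) - 382540} = \sqrt{\left(-18 + 3672\right) - 382540} = \sqrt{3654 - 382540} = \sqrt{-378886} = i \sqrt{378886}$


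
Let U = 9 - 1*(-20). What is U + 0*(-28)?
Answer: 29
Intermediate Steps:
U = 29 (U = 9 + 20 = 29)
U + 0*(-28) = 29 + 0*(-28) = 29 + 0 = 29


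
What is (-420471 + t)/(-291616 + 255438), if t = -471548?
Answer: 892019/36178 ≈ 24.656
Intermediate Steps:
(-420471 + t)/(-291616 + 255438) = (-420471 - 471548)/(-291616 + 255438) = -892019/(-36178) = -892019*(-1/36178) = 892019/36178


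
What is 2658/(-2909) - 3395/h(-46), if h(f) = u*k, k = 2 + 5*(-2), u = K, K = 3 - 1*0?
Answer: 9812263/69816 ≈ 140.54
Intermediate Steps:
K = 3 (K = 3 + 0 = 3)
u = 3
k = -8 (k = 2 - 10 = -8)
h(f) = -24 (h(f) = 3*(-8) = -24)
2658/(-2909) - 3395/h(-46) = 2658/(-2909) - 3395/(-24) = 2658*(-1/2909) - 3395*(-1/24) = -2658/2909 + 3395/24 = 9812263/69816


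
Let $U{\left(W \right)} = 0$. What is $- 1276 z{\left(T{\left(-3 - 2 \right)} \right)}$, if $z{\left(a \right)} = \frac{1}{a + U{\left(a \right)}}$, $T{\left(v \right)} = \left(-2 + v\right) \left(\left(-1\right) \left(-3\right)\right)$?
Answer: $\frac{1276}{21} \approx 60.762$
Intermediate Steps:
$T{\left(v \right)} = -6 + 3 v$ ($T{\left(v \right)} = \left(-2 + v\right) 3 = -6 + 3 v$)
$z{\left(a \right)} = \frac{1}{a}$ ($z{\left(a \right)} = \frac{1}{a + 0} = \frac{1}{a}$)
$- 1276 z{\left(T{\left(-3 - 2 \right)} \right)} = - \frac{1276}{-6 + 3 \left(-3 - 2\right)} = - \frac{1276}{-6 + 3 \left(-5\right)} = - \frac{1276}{-6 - 15} = - \frac{1276}{-21} = \left(-1276\right) \left(- \frac{1}{21}\right) = \frac{1276}{21}$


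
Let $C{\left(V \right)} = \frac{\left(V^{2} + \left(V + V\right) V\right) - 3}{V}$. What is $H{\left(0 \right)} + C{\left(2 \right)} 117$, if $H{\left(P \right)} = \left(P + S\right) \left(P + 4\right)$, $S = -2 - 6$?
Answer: $\frac{989}{2} \approx 494.5$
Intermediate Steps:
$S = -8$ ($S = -2 - 6 = -8$)
$H{\left(P \right)} = \left(-8 + P\right) \left(4 + P\right)$ ($H{\left(P \right)} = \left(P - 8\right) \left(P + 4\right) = \left(-8 + P\right) \left(4 + P\right)$)
$C{\left(V \right)} = \frac{-3 + 3 V^{2}}{V}$ ($C{\left(V \right)} = \frac{\left(V^{2} + 2 V V\right) - 3}{V} = \frac{\left(V^{2} + 2 V^{2}\right) - 3}{V} = \frac{3 V^{2} - 3}{V} = \frac{-3 + 3 V^{2}}{V}$)
$H{\left(0 \right)} + C{\left(2 \right)} 117 = \left(-32 + 0^{2} - 0\right) + \left(- \frac{3}{2} + 3 \cdot 2\right) 117 = \left(-32 + 0 + 0\right) + \left(\left(-3\right) \frac{1}{2} + 6\right) 117 = -32 + \left(- \frac{3}{2} + 6\right) 117 = -32 + \frac{9}{2} \cdot 117 = -32 + \frac{1053}{2} = \frac{989}{2}$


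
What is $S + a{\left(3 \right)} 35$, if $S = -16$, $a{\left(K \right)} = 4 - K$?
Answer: $19$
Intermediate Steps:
$S + a{\left(3 \right)} 35 = -16 + \left(4 - 3\right) 35 = -16 + 1 \cdot 35 = -16 + 35 = 19$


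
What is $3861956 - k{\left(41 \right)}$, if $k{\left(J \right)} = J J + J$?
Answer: $3860234$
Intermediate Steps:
$k{\left(J \right)} = J + J^{2}$ ($k{\left(J \right)} = J^{2} + J = J + J^{2}$)
$3861956 - k{\left(41 \right)} = 3861956 - 41 \left(1 + 41\right) = 3861956 - 41 \cdot 42 = 3861956 - 1722 = 3860234$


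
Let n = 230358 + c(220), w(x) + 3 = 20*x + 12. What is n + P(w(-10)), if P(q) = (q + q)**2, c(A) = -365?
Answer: 375917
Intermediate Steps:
w(x) = 9 + 20*x (w(x) = -3 + (20*x + 12) = -3 + (12 + 20*x) = 9 + 20*x)
P(q) = 4*q**2 (P(q) = (2*q)**2 = 4*q**2)
n = 229993 (n = 230358 - 365 = 229993)
n + P(w(-10)) = 229993 + 4*(9 + 20*(-10))**2 = 229993 + 4*(9 - 200)**2 = 229993 + 4*(-191)**2 = 229993 + 4*36481 = 229993 + 145924 = 375917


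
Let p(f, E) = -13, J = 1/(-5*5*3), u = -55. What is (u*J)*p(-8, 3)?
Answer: -143/15 ≈ -9.5333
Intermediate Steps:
J = -1/75 (J = 1/(-25*3) = 1/(-75) = -1/75 ≈ -0.013333)
(u*J)*p(-8, 3) = -55*(-1/75)*(-13) = (11/15)*(-13) = -143/15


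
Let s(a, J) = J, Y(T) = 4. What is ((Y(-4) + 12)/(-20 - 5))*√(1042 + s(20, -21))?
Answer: -16*√1021/25 ≈ -20.450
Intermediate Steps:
((Y(-4) + 12)/(-20 - 5))*√(1042 + s(20, -21)) = ((4 + 12)/(-20 - 5))*√(1042 - 21) = (16/(-25))*√1021 = (16*(-1/25))*√1021 = -16*√1021/25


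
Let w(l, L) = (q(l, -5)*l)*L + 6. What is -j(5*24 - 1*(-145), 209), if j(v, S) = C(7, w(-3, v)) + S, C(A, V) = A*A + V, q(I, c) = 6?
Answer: 4506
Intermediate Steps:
w(l, L) = 6 + 6*L*l (w(l, L) = (6*l)*L + 6 = 6*L*l + 6 = 6 + 6*L*l)
C(A, V) = V + A**2 (C(A, V) = A**2 + V = V + A**2)
j(v, S) = 55 + S - 18*v (j(v, S) = ((6 + 6*v*(-3)) + 7**2) + S = ((6 - 18*v) + 49) + S = (55 - 18*v) + S = 55 + S - 18*v)
-j(5*24 - 1*(-145), 209) = -(55 + 209 - 18*(5*24 - 1*(-145))) = -(55 + 209 - 18*(120 + 145)) = -(55 + 209 - 18*265) = -(55 + 209 - 4770) = -1*(-4506) = 4506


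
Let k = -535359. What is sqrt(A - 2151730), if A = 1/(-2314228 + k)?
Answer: I*sqrt(17472361904428283957)/2849587 ≈ 1466.9*I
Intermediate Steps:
A = -1/2849587 (A = 1/(-2314228 - 535359) = 1/(-2849587) = -1/2849587 ≈ -3.5093e-7)
sqrt(A - 2151730) = sqrt(-1/2849587 - 2151730) = sqrt(-6131541835511/2849587) = I*sqrt(17472361904428283957)/2849587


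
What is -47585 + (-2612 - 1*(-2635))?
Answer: -47562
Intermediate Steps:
-47585 + (-2612 - 1*(-2635)) = -47585 + (-2612 + 2635) = -47585 + 23 = -47562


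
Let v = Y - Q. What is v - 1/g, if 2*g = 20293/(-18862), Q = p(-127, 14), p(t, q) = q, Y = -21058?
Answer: -427576372/20293 ≈ -21070.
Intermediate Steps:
Q = 14
g = -20293/37724 (g = (20293/(-18862))/2 = (20293*(-1/18862))/2 = (½)*(-20293/18862) = -20293/37724 ≈ -0.53793)
v = -21072 (v = -21058 - 1*14 = -21058 - 14 = -21072)
v - 1/g = -21072 - 1/(-20293/37724) = -21072 - 1*(-37724/20293) = -21072 + 37724/20293 = -427576372/20293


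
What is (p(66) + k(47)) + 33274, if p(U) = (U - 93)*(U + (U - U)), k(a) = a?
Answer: 31539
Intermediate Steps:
p(U) = U*(-93 + U) (p(U) = (-93 + U)*(U + 0) = (-93 + U)*U = U*(-93 + U))
(p(66) + k(47)) + 33274 = (66*(-93 + 66) + 47) + 33274 = (66*(-27) + 47) + 33274 = (-1782 + 47) + 33274 = -1735 + 33274 = 31539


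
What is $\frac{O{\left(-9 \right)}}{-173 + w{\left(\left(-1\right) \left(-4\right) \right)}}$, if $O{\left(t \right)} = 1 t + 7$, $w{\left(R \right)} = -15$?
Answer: $\frac{1}{94} \approx 0.010638$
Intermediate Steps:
$O{\left(t \right)} = 7 + t$ ($O{\left(t \right)} = t + 7 = 7 + t$)
$\frac{O{\left(-9 \right)}}{-173 + w{\left(\left(-1\right) \left(-4\right) \right)}} = \frac{7 - 9}{-173 - 15} = \frac{1}{-188} \left(-2\right) = \left(- \frac{1}{188}\right) \left(-2\right) = \frac{1}{94}$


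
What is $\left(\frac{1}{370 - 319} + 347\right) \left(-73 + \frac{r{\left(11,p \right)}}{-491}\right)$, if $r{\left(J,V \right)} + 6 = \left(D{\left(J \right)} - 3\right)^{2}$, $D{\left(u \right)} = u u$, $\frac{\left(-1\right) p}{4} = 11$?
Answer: $- \frac{293556726}{8347} \approx -35169.0$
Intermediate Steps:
$p = -44$ ($p = \left(-4\right) 11 = -44$)
$D{\left(u \right)} = u^{2}$
$r{\left(J,V \right)} = -6 + \left(-3 + J^{2}\right)^{2}$ ($r{\left(J,V \right)} = -6 + \left(J^{2} - 3\right)^{2} = -6 + \left(-3 + J^{2}\right)^{2}$)
$\left(\frac{1}{370 - 319} + 347\right) \left(-73 + \frac{r{\left(11,p \right)}}{-491}\right) = \left(\frac{1}{370 - 319} + 347\right) \left(-73 + \frac{-6 + \left(-3 + 11^{2}\right)^{2}}{-491}\right) = \left(\frac{1}{51} + 347\right) \left(-73 + \left(-6 + \left(-3 + 121\right)^{2}\right) \left(- \frac{1}{491}\right)\right) = \left(\frac{1}{51} + 347\right) \left(-73 + \left(-6 + 118^{2}\right) \left(- \frac{1}{491}\right)\right) = \frac{17698 \left(-73 + \left(-6 + 13924\right) \left(- \frac{1}{491}\right)\right)}{51} = \frac{17698 \left(-73 + 13918 \left(- \frac{1}{491}\right)\right)}{51} = \frac{17698 \left(-73 - \frac{13918}{491}\right)}{51} = \frac{17698}{51} \left(- \frac{49761}{491}\right) = - \frac{293556726}{8347}$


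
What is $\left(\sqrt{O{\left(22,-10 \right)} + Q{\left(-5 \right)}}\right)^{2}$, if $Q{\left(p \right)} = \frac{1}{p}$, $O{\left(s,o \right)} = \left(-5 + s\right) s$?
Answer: $\frac{1869}{5} \approx 373.8$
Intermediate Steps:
$O{\left(s,o \right)} = s \left(-5 + s\right)$
$\left(\sqrt{O{\left(22,-10 \right)} + Q{\left(-5 \right)}}\right)^{2} = \left(\sqrt{22 \left(-5 + 22\right) + \frac{1}{-5}}\right)^{2} = \left(\sqrt{22 \cdot 17 - \frac{1}{5}}\right)^{2} = \left(\sqrt{374 - \frac{1}{5}}\right)^{2} = \left(\sqrt{\frac{1869}{5}}\right)^{2} = \left(\frac{\sqrt{9345}}{5}\right)^{2} = \frac{1869}{5}$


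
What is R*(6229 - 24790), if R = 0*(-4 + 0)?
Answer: 0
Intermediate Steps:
R = 0 (R = 0*(-4) = 0)
R*(6229 - 24790) = 0*(6229 - 24790) = 0*(-18561) = 0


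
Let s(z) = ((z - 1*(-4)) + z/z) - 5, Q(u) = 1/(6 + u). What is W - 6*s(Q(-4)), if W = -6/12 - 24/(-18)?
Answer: -13/6 ≈ -2.1667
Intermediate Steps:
s(z) = z (s(z) = ((z + 4) + 1) - 5 = ((4 + z) + 1) - 5 = (5 + z) - 5 = z)
W = 5/6 (W = -6*1/12 - 24*(-1/18) = -1/2 + 4/3 = 5/6 ≈ 0.83333)
W - 6*s(Q(-4)) = 5/6 - 6/(6 - 4) = 5/6 - 6/2 = 5/6 - 6*1/2 = 5/6 - 3 = -13/6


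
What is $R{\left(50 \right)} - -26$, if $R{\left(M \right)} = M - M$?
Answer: $26$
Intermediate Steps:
$R{\left(M \right)} = 0$
$R{\left(50 \right)} - -26 = 0 - -26 = 0 + 26 = 26$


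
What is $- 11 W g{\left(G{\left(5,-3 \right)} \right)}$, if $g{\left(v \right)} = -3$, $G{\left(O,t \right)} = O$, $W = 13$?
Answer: $429$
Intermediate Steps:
$- 11 W g{\left(G{\left(5,-3 \right)} \right)} = \left(-11\right) 13 \left(-3\right) = \left(-143\right) \left(-3\right) = 429$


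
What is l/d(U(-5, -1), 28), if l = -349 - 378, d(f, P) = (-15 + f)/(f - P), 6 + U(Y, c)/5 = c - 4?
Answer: -60341/70 ≈ -862.01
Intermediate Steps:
U(Y, c) = -50 + 5*c (U(Y, c) = -30 + 5*(c - 4) = -30 + 5*(-4 + c) = -30 + (-20 + 5*c) = -50 + 5*c)
d(f, P) = (-15 + f)/(f - P)
l = -727
l/d(U(-5, -1), 28) = -727*(28 - (-50 + 5*(-1)))/(15 - (-50 + 5*(-1))) = -727*(28 - (-50 - 5))/(15 - (-50 - 5)) = -727*(28 - 1*(-55))/(15 - 1*(-55)) = -727*(28 + 55)/(15 + 55) = -727/(70/83) = -727/((1/83)*70) = -727/70/83 = -727*83/70 = -60341/70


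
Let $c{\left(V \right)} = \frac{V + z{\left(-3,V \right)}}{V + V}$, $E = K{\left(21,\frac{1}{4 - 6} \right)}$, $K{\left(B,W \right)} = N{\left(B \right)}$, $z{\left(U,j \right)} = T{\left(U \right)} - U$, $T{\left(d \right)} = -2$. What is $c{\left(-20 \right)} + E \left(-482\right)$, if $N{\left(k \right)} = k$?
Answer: $- \frac{404861}{40} \approx -10122.0$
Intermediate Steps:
$z{\left(U,j \right)} = -2 - U$
$K{\left(B,W \right)} = B$
$E = 21$
$c{\left(V \right)} = \frac{1 + V}{2 V}$ ($c{\left(V \right)} = \frac{V - -1}{V + V} = \frac{V + \left(-2 + 3\right)}{2 V} = \left(V + 1\right) \frac{1}{2 V} = \left(1 + V\right) \frac{1}{2 V} = \frac{1 + V}{2 V}$)
$c{\left(-20 \right)} + E \left(-482\right) = \frac{1 - 20}{2 \left(-20\right)} + 21 \left(-482\right) = \frac{1}{2} \left(- \frac{1}{20}\right) \left(-19\right) - 10122 = \frac{19}{40} - 10122 = - \frac{404861}{40}$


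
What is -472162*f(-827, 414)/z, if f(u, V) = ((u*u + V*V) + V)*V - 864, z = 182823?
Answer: -55758410422428/60941 ≈ -9.1496e+8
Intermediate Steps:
f(u, V) = -864 + V*(V + V² + u²) (f(u, V) = ((u² + V²) + V)*V - 864 = ((V² + u²) + V)*V - 864 = (V + V² + u²)*V - 864 = V*(V + V² + u²) - 864 = -864 + V*(V + V² + u²))
-472162*f(-827, 414)/z = -472162/(182823/(-864 + 414² + 414³ + 414*(-827)²)) = -472162/(182823/(-864 + 171396 + 70957944 + 414*683929)) = -472162/(182823/(-864 + 171396 + 70957944 + 283146606)) = -472162/(182823/354275082) = -472162/(182823*(1/354275082)) = -472162/60941/118091694 = -472162*118091694/60941 = -55758410422428/60941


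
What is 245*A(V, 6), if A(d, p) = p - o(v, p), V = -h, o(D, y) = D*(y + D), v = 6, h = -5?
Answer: -16170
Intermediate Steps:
o(D, y) = D*(D + y)
V = 5 (V = -1*(-5) = 5)
A(d, p) = -36 - 5*p (A(d, p) = p - 6*(6 + p) = p - (36 + 6*p) = p + (-36 - 6*p) = -36 - 5*p)
245*A(V, 6) = 245*(-36 - 5*6) = 245*(-36 - 30) = 245*(-66) = -16170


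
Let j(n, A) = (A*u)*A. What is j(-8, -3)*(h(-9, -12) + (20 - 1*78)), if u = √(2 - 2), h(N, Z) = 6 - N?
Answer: 0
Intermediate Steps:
u = 0 (u = √0 = 0)
j(n, A) = 0 (j(n, A) = (A*0)*A = 0*A = 0)
j(-8, -3)*(h(-9, -12) + (20 - 1*78)) = 0*((6 - 1*(-9)) + (20 - 1*78)) = 0*((6 + 9) + (20 - 78)) = 0*(15 - 58) = 0*(-43) = 0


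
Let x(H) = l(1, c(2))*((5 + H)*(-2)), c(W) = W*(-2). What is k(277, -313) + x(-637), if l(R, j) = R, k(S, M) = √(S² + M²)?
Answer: 1264 + √174698 ≈ 1682.0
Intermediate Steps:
c(W) = -2*W
k(S, M) = √(M² + S²)
x(H) = -10 - 2*H (x(H) = 1*((5 + H)*(-2)) = 1*(-10 - 2*H) = -10 - 2*H)
k(277, -313) + x(-637) = √((-313)² + 277²) + (-10 - 2*(-637)) = √(97969 + 76729) + (-10 + 1274) = √174698 + 1264 = 1264 + √174698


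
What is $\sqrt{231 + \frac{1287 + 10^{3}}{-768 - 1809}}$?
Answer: $\frac{10 \sqrt{15281610}}{2577} \approx 15.169$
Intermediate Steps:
$\sqrt{231 + \frac{1287 + 10^{3}}{-768 - 1809}} = \sqrt{231 + \frac{1287 + 1000}{-2577}} = \sqrt{231 + 2287 \left(- \frac{1}{2577}\right)} = \sqrt{231 - \frac{2287}{2577}} = \sqrt{\frac{593000}{2577}} = \frac{10 \sqrt{15281610}}{2577}$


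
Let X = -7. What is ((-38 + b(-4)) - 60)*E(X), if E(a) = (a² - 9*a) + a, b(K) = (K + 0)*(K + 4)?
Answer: -10290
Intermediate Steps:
b(K) = K*(4 + K)
E(a) = a² - 8*a
((-38 + b(-4)) - 60)*E(X) = ((-38 - 4*(4 - 4)) - 60)*(-7*(-8 - 7)) = ((-38 - 4*0) - 60)*(-7*(-15)) = ((-38 + 0) - 60)*105 = (-38 - 60)*105 = -98*105 = -10290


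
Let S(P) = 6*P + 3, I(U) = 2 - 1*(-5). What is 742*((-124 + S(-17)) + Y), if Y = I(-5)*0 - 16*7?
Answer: -248570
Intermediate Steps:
I(U) = 7 (I(U) = 2 + 5 = 7)
S(P) = 3 + 6*P
Y = -112 (Y = 7*0 - 16*7 = 0 - 112 = -112)
742*((-124 + S(-17)) + Y) = 742*((-124 + (3 + 6*(-17))) - 112) = 742*((-124 + (3 - 102)) - 112) = 742*((-124 - 99) - 112) = 742*(-223 - 112) = 742*(-335) = -248570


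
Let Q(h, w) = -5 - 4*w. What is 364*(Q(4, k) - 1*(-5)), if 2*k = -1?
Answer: 728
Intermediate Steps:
k = -½ (k = (½)*(-1) = -½ ≈ -0.50000)
364*(Q(4, k) - 1*(-5)) = 364*((-5 - 4*(-½)) - 1*(-5)) = 364*((-5 + 2) + 5) = 364*(-3 + 5) = 364*2 = 728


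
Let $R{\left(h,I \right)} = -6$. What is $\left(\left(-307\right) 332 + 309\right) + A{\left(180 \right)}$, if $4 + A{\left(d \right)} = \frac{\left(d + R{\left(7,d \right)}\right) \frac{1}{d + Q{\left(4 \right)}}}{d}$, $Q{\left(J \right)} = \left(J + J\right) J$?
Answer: $- \frac{646296811}{6360} \approx -1.0162 \cdot 10^{5}$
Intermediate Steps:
$Q{\left(J \right)} = 2 J^{2}$ ($Q{\left(J \right)} = 2 J J = 2 J^{2}$)
$A{\left(d \right)} = -4 + \frac{-6 + d}{d \left(32 + d\right)}$ ($A{\left(d \right)} = -4 + \frac{\left(d - 6\right) \frac{1}{d + 2 \cdot 4^{2}}}{d} = -4 + \frac{\left(-6 + d\right) \frac{1}{d + 2 \cdot 16}}{d} = -4 + \frac{\left(-6 + d\right) \frac{1}{d + 32}}{d} = -4 + \frac{\left(-6 + d\right) \frac{1}{32 + d}}{d} = -4 + \frac{\frac{1}{32 + d} \left(-6 + d\right)}{d} = -4 + \frac{-6 + d}{d \left(32 + d\right)}$)
$\left(\left(-307\right) 332 + 309\right) + A{\left(180 \right)} = \left(\left(-307\right) 332 + 309\right) + \frac{-6 - 22860 - 4 \cdot 180^{2}}{180 \left(32 + 180\right)} = \left(-101924 + 309\right) + \frac{-6 - 22860 - 129600}{180 \cdot 212} = -101615 + \frac{1}{180} \cdot \frac{1}{212} \left(-6 - 22860 - 129600\right) = -101615 + \frac{1}{180} \cdot \frac{1}{212} \left(-152466\right) = -101615 - \frac{25411}{6360} = - \frac{646296811}{6360}$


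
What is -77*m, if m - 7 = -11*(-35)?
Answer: -30184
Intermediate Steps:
m = 392 (m = 7 - 11*(-35) = 7 + 385 = 392)
-77*m = -77*392 = -30184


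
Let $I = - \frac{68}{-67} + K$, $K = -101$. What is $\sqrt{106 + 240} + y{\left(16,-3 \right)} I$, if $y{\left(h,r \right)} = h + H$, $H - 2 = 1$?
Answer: $- \frac{127281}{67} + \sqrt{346} \approx -1881.1$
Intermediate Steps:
$H = 3$ ($H = 2 + 1 = 3$)
$y{\left(h,r \right)} = 3 + h$ ($y{\left(h,r \right)} = h + 3 = 3 + h$)
$I = - \frac{6699}{67}$ ($I = - \frac{68}{-67} - 101 = \left(-68\right) \left(- \frac{1}{67}\right) - 101 = \frac{68}{67} - 101 = - \frac{6699}{67} \approx -99.985$)
$\sqrt{106 + 240} + y{\left(16,-3 \right)} I = \sqrt{106 + 240} + \left(3 + 16\right) \left(- \frac{6699}{67}\right) = \sqrt{346} + 19 \left(- \frac{6699}{67}\right) = \sqrt{346} - \frac{127281}{67} = - \frac{127281}{67} + \sqrt{346}$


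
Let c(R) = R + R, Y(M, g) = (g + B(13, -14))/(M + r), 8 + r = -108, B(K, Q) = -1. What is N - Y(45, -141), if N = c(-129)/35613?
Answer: -23828/11871 ≈ -2.0072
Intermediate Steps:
r = -116 (r = -8 - 108 = -116)
Y(M, g) = (-1 + g)/(-116 + M) (Y(M, g) = (g - 1)/(M - 116) = (-1 + g)/(-116 + M))
c(R) = 2*R
N = -86/11871 (N = (2*(-129))/35613 = -258*1/35613 = -86/11871 ≈ -0.0072445)
N - Y(45, -141) = -86/11871 - (-1 - 141)/(-116 + 45) = -86/11871 - (-142)/(-71) = -86/11871 - (-1)*(-142)/71 = -86/11871 - 1*2 = -86/11871 - 2 = -23828/11871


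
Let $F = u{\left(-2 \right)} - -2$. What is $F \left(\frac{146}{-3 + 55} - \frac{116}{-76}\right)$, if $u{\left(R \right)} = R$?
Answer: $0$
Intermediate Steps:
$F = 0$ ($F = -2 - -2 = -2 + \left(-3 + 5\right) = -2 + 2 = 0$)
$F \left(\frac{146}{-3 + 55} - \frac{116}{-76}\right) = 0 \left(\frac{146}{-3 + 55} - \frac{116}{-76}\right) = 0 \left(\frac{146}{52} - - \frac{29}{19}\right) = 0 \left(146 \cdot \frac{1}{52} + \frac{29}{19}\right) = 0 \left(\frac{73}{26} + \frac{29}{19}\right) = 0 \cdot \frac{2141}{494} = 0$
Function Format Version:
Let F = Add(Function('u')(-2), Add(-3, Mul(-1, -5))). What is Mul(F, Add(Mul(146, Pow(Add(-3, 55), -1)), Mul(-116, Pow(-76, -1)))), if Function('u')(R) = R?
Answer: 0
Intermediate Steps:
F = 0 (F = Add(-2, Add(-3, Mul(-1, -5))) = Add(-2, Add(-3, 5)) = Add(-2, 2) = 0)
Mul(F, Add(Mul(146, Pow(Add(-3, 55), -1)), Mul(-116, Pow(-76, -1)))) = Mul(0, Add(Mul(146, Pow(Add(-3, 55), -1)), Mul(-116, Pow(-76, -1)))) = Mul(0, Add(Mul(146, Pow(52, -1)), Mul(-116, Rational(-1, 76)))) = Mul(0, Add(Mul(146, Rational(1, 52)), Rational(29, 19))) = Mul(0, Add(Rational(73, 26), Rational(29, 19))) = Mul(0, Rational(2141, 494)) = 0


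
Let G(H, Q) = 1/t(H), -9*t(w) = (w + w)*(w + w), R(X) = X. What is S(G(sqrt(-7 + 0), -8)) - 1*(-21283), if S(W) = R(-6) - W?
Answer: 595747/28 ≈ 21277.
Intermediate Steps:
t(w) = -4*w**2/9 (t(w) = -(w + w)*(w + w)/9 = -2*w*2*w/9 = -4*w**2/9)
G(H, Q) = -9/(4*H**2) (G(H, Q) = 1/(-4*H**2/9) = -9/(4*H**2))
S(W) = -6 - W
S(G(sqrt(-7 + 0), -8)) - 1*(-21283) = (-6 - (-9)/(4*(sqrt(-7 + 0))**2)) - 1*(-21283) = (-6 - (-9)/(4*(sqrt(-7))**2)) + 21283 = (-6 - (-9)/(4*(I*sqrt(7))**2)) + 21283 = (-6 - (-9)*(-1)/(4*7)) + 21283 = (-6 - 1*9/28) + 21283 = (-6 - 9/28) + 21283 = -177/28 + 21283 = 595747/28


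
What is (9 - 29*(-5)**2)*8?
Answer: -5728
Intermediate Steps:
(9 - 29*(-5)**2)*8 = (9 - 29*25)*8 = (9 - 725)*8 = -716*8 = -5728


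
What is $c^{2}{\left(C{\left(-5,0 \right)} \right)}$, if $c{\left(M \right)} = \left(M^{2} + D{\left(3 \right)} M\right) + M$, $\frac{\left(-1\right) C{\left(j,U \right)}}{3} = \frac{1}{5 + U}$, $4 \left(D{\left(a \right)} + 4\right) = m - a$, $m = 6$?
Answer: $\frac{29241}{10000} \approx 2.9241$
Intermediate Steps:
$D{\left(a \right)} = - \frac{5}{2} - \frac{a}{4}$ ($D{\left(a \right)} = -4 + \frac{6 - a}{4} = -4 - \left(- \frac{3}{2} + \frac{a}{4}\right) = - \frac{5}{2} - \frac{a}{4}$)
$C{\left(j,U \right)} = - \frac{3}{5 + U}$
$c{\left(M \right)} = M^{2} - \frac{9 M}{4}$ ($c{\left(M \right)} = \left(M^{2} + \left(- \frac{5}{2} - \frac{3}{4}\right) M\right) + M = \left(M^{2} - \frac{13 M}{4}\right) + M = M^{2} - \frac{9 M}{4}$)
$c^{2}{\left(C{\left(-5,0 \right)} \right)} = \left(\frac{- \frac{3}{5 + 0} \left(-9 + 4 \left(- \frac{3}{5 + 0}\right)\right)}{4}\right)^{2} = \left(\frac{- \frac{3}{5} \left(-9 + 4 \left(- \frac{3}{5}\right)\right)}{4}\right)^{2} = \left(\frac{\left(-3\right) \frac{1}{5} \left(-9 + 4 \left(\left(-3\right) \frac{1}{5}\right)\right)}{4}\right)^{2} = \left(\frac{1}{4} \left(- \frac{3}{5}\right) \left(-9 + 4 \left(- \frac{3}{5}\right)\right)\right)^{2} = \left(\frac{1}{4} \left(- \frac{3}{5}\right) \left(-9 - \frac{12}{5}\right)\right)^{2} = \left(\frac{1}{4} \left(- \frac{3}{5}\right) \left(- \frac{57}{5}\right)\right)^{2} = \left(\frac{171}{100}\right)^{2} = \frac{29241}{10000}$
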